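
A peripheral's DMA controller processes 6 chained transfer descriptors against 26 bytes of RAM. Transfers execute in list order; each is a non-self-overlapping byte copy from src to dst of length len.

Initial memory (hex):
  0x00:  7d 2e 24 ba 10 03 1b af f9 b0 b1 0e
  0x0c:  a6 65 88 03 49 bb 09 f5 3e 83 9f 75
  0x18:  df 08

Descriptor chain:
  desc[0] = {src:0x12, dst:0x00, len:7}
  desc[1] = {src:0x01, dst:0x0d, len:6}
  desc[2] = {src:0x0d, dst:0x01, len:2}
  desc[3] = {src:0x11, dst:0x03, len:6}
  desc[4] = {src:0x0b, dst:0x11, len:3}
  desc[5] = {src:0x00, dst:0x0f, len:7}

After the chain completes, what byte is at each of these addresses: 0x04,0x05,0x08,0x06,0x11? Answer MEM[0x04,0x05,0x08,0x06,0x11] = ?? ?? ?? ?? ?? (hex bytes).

  after D0: wrote 7B at 0x00 = 09f53e839f75df
  after D1: wrote 6B at 0x0d = f53e839f75df
  after D2: wrote 2B at 0x01 = f53e
  after D3: wrote 6B at 0x03 = 75dff53e839f
  after D4: wrote 3B at 0x11 = 0ea6f5
  after D5: wrote 7B at 0x0f = 09f53e75dff53e
query mem[0x04]=0xdf, mem[0x05]=0xf5, mem[0x08]=0x9f, mem[0x06]=0x3e, mem[0x11]=0x3e

MEM[0x04,0x05,0x08,0x06,0x11] = df f5 9f 3e 3e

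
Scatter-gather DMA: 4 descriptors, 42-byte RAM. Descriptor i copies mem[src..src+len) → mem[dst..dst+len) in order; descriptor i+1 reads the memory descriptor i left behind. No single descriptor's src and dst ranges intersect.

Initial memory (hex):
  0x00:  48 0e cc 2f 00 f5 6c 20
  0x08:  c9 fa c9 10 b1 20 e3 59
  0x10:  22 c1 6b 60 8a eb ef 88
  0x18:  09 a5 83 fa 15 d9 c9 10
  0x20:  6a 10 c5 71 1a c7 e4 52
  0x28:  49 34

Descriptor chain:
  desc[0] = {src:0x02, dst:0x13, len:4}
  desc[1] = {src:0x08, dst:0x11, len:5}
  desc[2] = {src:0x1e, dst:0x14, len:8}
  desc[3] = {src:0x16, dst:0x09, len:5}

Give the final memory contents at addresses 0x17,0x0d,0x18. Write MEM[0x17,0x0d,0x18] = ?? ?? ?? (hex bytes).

MEM[0x17,0x0d,0x18] = 10 1a c5

  after D0: wrote 4B at 0x13 = cc2f00f5
  after D1: wrote 5B at 0x11 = c9fac910b1
  after D2: wrote 8B at 0x14 = c9106a10c5711ac7
  after D3: wrote 5B at 0x09 = 6a10c5711a
query mem[0x17]=0x10, mem[0x0d]=0x1a, mem[0x18]=0xc5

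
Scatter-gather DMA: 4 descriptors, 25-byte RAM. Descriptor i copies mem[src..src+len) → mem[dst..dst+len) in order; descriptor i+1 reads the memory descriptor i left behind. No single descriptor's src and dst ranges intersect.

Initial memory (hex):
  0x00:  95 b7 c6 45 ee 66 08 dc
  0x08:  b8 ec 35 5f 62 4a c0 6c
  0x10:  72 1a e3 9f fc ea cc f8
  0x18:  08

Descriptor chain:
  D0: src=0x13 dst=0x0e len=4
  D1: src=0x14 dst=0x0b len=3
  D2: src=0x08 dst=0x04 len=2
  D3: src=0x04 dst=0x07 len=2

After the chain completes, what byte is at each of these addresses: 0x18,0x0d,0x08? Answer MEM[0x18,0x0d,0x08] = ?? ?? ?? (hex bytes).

  after D0: wrote 4B at 0x0e = 9ffceacc
  after D1: wrote 3B at 0x0b = fceacc
  after D2: wrote 2B at 0x04 = b8ec
  after D3: wrote 2B at 0x07 = b8ec
query mem[0x18]=0x08, mem[0x0d]=0xcc, mem[0x08]=0xec

MEM[0x18,0x0d,0x08] = 08 cc ec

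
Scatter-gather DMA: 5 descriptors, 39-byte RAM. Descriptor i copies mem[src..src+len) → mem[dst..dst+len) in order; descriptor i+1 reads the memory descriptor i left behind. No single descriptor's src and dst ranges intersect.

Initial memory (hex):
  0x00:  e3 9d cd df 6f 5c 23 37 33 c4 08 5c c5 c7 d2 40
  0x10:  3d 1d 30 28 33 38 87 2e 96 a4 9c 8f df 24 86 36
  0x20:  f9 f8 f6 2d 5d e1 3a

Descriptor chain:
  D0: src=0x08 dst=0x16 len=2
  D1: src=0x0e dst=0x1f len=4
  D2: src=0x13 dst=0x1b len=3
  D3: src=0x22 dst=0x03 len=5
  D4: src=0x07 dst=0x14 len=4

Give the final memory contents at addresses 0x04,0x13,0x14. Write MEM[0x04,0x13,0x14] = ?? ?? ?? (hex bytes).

  after D0: wrote 2B at 0x16 = 33c4
  after D1: wrote 4B at 0x1f = d2403d1d
  after D2: wrote 3B at 0x1b = 283338
  after D3: wrote 5B at 0x03 = 1d2d5de13a
  after D4: wrote 4B at 0x14 = 3a33c408
query mem[0x04]=0x2d, mem[0x13]=0x28, mem[0x14]=0x3a

MEM[0x04,0x13,0x14] = 2d 28 3a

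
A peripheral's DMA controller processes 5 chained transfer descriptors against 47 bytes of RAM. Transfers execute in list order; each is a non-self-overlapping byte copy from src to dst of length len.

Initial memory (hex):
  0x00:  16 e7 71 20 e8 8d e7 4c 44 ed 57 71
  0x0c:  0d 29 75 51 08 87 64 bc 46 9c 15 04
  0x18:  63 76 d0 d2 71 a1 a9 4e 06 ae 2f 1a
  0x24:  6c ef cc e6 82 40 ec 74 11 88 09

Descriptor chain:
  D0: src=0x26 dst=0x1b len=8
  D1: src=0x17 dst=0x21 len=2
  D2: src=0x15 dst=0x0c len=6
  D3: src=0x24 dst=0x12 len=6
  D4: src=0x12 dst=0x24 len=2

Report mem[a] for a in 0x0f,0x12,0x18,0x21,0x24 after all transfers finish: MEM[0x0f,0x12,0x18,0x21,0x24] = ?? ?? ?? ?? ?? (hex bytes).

MEM[0x0f,0x12,0x18,0x21,0x24] = 63 6c 63 04 6c

  after D0: wrote 8B at 0x1b = cce68240ec741188
  after D1: wrote 2B at 0x21 = 0463
  after D2: wrote 6B at 0x0c = 9c15046376d0
  after D3: wrote 6B at 0x12 = 6cefcce68240
  after D4: wrote 2B at 0x24 = 6cef
query mem[0x0f]=0x63, mem[0x12]=0x6c, mem[0x18]=0x63, mem[0x21]=0x04, mem[0x24]=0x6c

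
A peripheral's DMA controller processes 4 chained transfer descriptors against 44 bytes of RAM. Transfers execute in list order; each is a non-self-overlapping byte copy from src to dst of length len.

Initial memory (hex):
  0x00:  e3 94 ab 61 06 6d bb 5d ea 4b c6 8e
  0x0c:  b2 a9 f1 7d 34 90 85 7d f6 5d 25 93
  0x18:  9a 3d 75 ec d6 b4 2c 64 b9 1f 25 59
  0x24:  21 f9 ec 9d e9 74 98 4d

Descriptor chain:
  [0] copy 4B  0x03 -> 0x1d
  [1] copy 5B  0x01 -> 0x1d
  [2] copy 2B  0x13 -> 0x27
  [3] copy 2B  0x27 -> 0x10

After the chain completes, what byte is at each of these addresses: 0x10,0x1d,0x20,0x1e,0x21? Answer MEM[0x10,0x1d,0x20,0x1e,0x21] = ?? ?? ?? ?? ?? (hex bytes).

  after D0: wrote 4B at 0x1d = 61066dbb
  after D1: wrote 5B at 0x1d = 94ab61066d
  after D2: wrote 2B at 0x27 = 7df6
  after D3: wrote 2B at 0x10 = 7df6
query mem[0x10]=0x7d, mem[0x1d]=0x94, mem[0x20]=0x06, mem[0x1e]=0xab, mem[0x21]=0x6d

MEM[0x10,0x1d,0x20,0x1e,0x21] = 7d 94 06 ab 6d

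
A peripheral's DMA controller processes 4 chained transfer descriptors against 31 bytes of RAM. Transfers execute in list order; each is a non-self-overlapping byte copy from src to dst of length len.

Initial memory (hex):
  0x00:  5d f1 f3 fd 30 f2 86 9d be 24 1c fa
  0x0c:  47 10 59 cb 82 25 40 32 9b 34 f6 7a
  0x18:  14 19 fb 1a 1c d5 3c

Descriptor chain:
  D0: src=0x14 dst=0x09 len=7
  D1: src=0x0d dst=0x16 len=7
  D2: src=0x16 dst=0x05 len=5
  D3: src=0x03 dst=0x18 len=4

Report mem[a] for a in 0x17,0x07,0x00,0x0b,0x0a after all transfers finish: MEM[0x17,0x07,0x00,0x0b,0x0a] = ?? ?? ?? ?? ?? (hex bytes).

D0: mem[0x09..0x0f] <- [9b 34 f6 7a 14 19 fb]
D1: mem[0x16..0x1c] <- [14 19 fb 82 25 40 32]
D2: mem[0x05..0x09] <- [14 19 fb 82 25]
D3: mem[0x18..0x1b] <- [fd 30 14 19]
query mem[0x17]=0x19, mem[0x07]=0xfb, mem[0x00]=0x5d, mem[0x0b]=0xf6, mem[0x0a]=0x34

MEM[0x17,0x07,0x00,0x0b,0x0a] = 19 fb 5d f6 34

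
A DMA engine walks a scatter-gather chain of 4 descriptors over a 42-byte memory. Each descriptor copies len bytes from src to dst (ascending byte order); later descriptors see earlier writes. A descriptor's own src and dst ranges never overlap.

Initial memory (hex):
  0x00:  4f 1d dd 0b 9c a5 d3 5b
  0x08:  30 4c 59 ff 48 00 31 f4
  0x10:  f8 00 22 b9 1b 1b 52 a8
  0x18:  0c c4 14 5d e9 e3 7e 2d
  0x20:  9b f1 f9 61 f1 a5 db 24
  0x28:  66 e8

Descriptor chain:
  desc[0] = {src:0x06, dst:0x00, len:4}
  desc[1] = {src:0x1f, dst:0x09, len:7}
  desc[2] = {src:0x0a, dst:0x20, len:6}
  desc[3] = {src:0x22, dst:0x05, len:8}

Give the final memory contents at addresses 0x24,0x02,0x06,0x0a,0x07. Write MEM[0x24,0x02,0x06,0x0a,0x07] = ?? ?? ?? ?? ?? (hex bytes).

MEM[0x24,0x02,0x06,0x0a,0x07] = f1 30 61 24 f1

D0: mem[0x00..0x03] <- [d3 5b 30 4c]
D1: mem[0x09..0x0f] <- [2d 9b f1 f9 61 f1 a5]
D2: mem[0x20..0x25] <- [9b f1 f9 61 f1 a5]
D3: mem[0x05..0x0c] <- [f9 61 f1 a5 db 24 66 e8]
query mem[0x24]=0xf1, mem[0x02]=0x30, mem[0x06]=0x61, mem[0x0a]=0x24, mem[0x07]=0xf1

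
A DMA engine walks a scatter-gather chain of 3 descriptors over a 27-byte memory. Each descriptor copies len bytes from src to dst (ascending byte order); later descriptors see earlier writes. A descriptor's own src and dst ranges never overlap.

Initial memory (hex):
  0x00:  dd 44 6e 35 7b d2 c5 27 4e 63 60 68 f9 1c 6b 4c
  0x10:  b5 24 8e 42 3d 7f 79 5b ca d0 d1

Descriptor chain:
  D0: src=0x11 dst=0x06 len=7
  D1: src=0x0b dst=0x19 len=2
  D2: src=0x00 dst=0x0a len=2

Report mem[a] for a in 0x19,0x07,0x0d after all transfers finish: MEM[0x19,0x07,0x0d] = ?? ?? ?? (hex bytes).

MEM[0x19,0x07,0x0d] = 79 8e 1c

#0 dst[0x06+7] := {0x24,0x8e,0x42,0x3d,0x7f,0x79,0x5b}
#1 dst[0x19+2] := {0x79,0x5b}
#2 dst[0x0a+2] := {0xdd,0x44}
query mem[0x19]=0x79, mem[0x07]=0x8e, mem[0x0d]=0x1c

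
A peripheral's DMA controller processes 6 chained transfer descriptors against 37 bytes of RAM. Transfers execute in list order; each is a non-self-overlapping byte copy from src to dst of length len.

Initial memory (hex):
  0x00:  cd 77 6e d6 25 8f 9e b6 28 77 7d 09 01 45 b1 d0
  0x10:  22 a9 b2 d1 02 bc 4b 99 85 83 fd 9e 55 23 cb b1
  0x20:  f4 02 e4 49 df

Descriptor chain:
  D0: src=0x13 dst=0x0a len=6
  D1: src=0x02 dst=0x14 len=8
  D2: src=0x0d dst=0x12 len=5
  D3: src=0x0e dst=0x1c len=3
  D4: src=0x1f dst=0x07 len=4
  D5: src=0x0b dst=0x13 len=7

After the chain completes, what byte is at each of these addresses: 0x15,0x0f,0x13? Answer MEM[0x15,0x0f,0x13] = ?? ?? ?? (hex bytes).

MEM[0x15,0x0f,0x13] = 4b 85 02

#0 dst[0x0a+6] := {0xd1,0x02,0xbc,0x4b,0x99,0x85}
#1 dst[0x14+8] := {0x6e,0xd6,0x25,0x8f,0x9e,0xb6,0x28,0x77}
#2 dst[0x12+5] := {0x4b,0x99,0x85,0x22,0xa9}
#3 dst[0x1c+3] := {0x99,0x85,0x22}
#4 dst[0x07+4] := {0xb1,0xf4,0x02,0xe4}
#5 dst[0x13+7] := {0x02,0xbc,0x4b,0x99,0x85,0x22,0xa9}
query mem[0x15]=0x4b, mem[0x0f]=0x85, mem[0x13]=0x02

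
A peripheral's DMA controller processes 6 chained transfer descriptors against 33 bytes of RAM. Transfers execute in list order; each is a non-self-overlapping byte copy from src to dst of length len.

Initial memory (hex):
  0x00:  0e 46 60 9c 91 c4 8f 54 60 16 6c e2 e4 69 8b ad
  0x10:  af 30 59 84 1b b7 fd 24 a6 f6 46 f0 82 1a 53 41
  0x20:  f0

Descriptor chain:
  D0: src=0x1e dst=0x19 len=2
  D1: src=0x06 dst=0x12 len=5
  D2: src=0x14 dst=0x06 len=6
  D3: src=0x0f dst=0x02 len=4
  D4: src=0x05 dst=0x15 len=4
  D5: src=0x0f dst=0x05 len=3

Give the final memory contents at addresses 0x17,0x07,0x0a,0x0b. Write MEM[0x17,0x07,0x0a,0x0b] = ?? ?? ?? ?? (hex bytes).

#0 dst[0x19+2] := {0x53,0x41}
#1 dst[0x12+5] := {0x8f,0x54,0x60,0x16,0x6c}
#2 dst[0x06+6] := {0x60,0x16,0x6c,0x24,0xa6,0x53}
#3 dst[0x02+4] := {0xad,0xaf,0x30,0x8f}
#4 dst[0x15+4] := {0x8f,0x60,0x16,0x6c}
#5 dst[0x05+3] := {0xad,0xaf,0x30}
query mem[0x17]=0x16, mem[0x07]=0x30, mem[0x0a]=0xa6, mem[0x0b]=0x53

MEM[0x17,0x07,0x0a,0x0b] = 16 30 a6 53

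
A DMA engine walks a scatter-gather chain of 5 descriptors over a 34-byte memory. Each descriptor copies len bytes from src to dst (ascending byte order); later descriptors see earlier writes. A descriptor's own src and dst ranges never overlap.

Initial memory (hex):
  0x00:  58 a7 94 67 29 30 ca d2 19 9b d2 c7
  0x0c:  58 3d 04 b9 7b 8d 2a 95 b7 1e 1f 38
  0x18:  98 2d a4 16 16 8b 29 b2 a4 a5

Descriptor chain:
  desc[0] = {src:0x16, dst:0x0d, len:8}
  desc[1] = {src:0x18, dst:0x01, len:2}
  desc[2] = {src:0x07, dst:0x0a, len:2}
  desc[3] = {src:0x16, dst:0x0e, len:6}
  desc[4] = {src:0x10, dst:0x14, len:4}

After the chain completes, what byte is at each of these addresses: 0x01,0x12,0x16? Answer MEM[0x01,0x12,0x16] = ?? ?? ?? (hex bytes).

MEM[0x01,0x12,0x16] = 98 a4 a4

[0] 0x16->0x0d len=8 : 1f 38 98 2d a4 16 16 8b
[1] 0x18->0x01 len=2 : 98 2d
[2] 0x07->0x0a len=2 : d2 19
[3] 0x16->0x0e len=6 : 1f 38 98 2d a4 16
[4] 0x10->0x14 len=4 : 98 2d a4 16
query mem[0x01]=0x98, mem[0x12]=0xa4, mem[0x16]=0xa4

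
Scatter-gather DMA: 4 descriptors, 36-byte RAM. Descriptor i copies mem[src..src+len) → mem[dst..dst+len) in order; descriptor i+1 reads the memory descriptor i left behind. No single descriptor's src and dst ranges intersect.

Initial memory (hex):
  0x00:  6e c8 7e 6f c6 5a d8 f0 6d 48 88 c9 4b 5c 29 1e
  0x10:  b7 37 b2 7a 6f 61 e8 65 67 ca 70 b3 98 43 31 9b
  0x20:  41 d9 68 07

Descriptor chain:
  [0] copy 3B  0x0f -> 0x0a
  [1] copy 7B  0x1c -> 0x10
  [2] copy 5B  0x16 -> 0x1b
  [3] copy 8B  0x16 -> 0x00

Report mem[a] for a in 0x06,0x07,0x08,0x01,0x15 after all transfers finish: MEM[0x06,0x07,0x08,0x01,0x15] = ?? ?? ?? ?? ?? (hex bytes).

MEM[0x06,0x07,0x08,0x01,0x15] = 65 67 6d 65 d9

#0 dst[0x0a+3] := {0x1e,0xb7,0x37}
#1 dst[0x10+7] := {0x98,0x43,0x31,0x9b,0x41,0xd9,0x68}
#2 dst[0x1b+5] := {0x68,0x65,0x67,0xca,0x70}
#3 dst[0x00+8] := {0x68,0x65,0x67,0xca,0x70,0x68,0x65,0x67}
query mem[0x06]=0x65, mem[0x07]=0x67, mem[0x08]=0x6d, mem[0x01]=0x65, mem[0x15]=0xd9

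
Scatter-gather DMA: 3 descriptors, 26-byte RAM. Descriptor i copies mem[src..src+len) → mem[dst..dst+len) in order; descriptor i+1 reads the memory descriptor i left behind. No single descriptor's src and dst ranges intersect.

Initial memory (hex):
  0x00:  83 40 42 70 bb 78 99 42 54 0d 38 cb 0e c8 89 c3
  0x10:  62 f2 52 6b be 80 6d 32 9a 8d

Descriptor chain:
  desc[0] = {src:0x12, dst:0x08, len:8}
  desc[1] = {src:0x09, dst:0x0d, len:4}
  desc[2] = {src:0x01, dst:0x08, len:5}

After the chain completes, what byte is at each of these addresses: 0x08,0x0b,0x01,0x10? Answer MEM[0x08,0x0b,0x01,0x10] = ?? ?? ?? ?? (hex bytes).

MEM[0x08,0x0b,0x01,0x10] = 40 bb 40 6d

[0] 0x12->0x08 len=8 : 52 6b be 80 6d 32 9a 8d
[1] 0x09->0x0d len=4 : 6b be 80 6d
[2] 0x01->0x08 len=5 : 40 42 70 bb 78
query mem[0x08]=0x40, mem[0x0b]=0xbb, mem[0x01]=0x40, mem[0x10]=0x6d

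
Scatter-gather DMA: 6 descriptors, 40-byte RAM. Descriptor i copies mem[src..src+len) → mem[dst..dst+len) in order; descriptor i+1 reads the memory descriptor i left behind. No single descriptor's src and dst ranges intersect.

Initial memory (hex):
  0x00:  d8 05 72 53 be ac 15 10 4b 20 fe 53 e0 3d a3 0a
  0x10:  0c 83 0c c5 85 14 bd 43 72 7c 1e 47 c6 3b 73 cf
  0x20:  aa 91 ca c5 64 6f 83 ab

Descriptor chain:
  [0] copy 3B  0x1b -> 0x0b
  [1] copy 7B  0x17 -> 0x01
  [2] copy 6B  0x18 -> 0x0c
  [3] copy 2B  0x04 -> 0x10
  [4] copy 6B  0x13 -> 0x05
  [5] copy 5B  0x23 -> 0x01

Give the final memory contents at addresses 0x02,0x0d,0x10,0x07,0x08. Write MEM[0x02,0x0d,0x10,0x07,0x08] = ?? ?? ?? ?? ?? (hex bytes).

#0 dst[0x0b+3] := {0x47,0xc6,0x3b}
#1 dst[0x01+7] := {0x43,0x72,0x7c,0x1e,0x47,0xc6,0x3b}
#2 dst[0x0c+6] := {0x72,0x7c,0x1e,0x47,0xc6,0x3b}
#3 dst[0x10+2] := {0x1e,0x47}
#4 dst[0x05+6] := {0xc5,0x85,0x14,0xbd,0x43,0x72}
#5 dst[0x01+5] := {0xc5,0x64,0x6f,0x83,0xab}
query mem[0x02]=0x64, mem[0x0d]=0x7c, mem[0x10]=0x1e, mem[0x07]=0x14, mem[0x08]=0xbd

MEM[0x02,0x0d,0x10,0x07,0x08] = 64 7c 1e 14 bd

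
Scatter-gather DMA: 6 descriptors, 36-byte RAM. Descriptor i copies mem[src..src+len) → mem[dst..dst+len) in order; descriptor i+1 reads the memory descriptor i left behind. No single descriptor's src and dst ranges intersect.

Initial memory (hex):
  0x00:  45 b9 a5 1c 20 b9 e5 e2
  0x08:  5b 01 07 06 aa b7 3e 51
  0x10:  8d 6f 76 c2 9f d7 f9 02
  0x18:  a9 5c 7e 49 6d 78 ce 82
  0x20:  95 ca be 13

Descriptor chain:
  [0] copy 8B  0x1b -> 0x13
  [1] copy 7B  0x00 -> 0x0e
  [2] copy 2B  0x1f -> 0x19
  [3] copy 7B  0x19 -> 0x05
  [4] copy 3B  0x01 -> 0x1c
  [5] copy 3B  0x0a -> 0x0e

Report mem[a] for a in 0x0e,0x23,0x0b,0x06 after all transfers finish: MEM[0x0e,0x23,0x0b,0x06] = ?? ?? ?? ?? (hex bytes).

[0] 0x1b->0x13 len=8 : 49 6d 78 ce 82 95 ca be
[1] 0x00->0x0e len=7 : 45 b9 a5 1c 20 b9 e5
[2] 0x1f->0x19 len=2 : 82 95
[3] 0x19->0x05 len=7 : 82 95 49 6d 78 ce 82
[4] 0x01->0x1c len=3 : b9 a5 1c
[5] 0x0a->0x0e len=3 : ce 82 aa
query mem[0x0e]=0xce, mem[0x23]=0x13, mem[0x0b]=0x82, mem[0x06]=0x95

MEM[0x0e,0x23,0x0b,0x06] = ce 13 82 95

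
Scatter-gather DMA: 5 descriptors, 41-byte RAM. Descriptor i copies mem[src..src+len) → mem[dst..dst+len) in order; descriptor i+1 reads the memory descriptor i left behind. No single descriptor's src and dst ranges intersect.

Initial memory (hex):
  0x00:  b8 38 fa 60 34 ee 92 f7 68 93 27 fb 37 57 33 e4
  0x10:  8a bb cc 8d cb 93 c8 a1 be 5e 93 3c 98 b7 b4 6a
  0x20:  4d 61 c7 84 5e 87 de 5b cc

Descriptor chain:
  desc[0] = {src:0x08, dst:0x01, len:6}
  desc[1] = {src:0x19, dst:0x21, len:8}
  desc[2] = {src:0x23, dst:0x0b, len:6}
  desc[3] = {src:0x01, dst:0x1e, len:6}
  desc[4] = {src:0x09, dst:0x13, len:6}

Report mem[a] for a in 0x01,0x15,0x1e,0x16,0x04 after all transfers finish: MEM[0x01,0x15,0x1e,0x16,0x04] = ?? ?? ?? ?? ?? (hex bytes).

MEM[0x01,0x15,0x1e,0x16,0x04] = 68 3c 68 98 fb

#0 dst[0x01+6] := {0x68,0x93,0x27,0xfb,0x37,0x57}
#1 dst[0x21+8] := {0x5e,0x93,0x3c,0x98,0xb7,0xb4,0x6a,0x4d}
#2 dst[0x0b+6] := {0x3c,0x98,0xb7,0xb4,0x6a,0x4d}
#3 dst[0x1e+6] := {0x68,0x93,0x27,0xfb,0x37,0x57}
#4 dst[0x13+6] := {0x93,0x27,0x3c,0x98,0xb7,0xb4}
query mem[0x01]=0x68, mem[0x15]=0x3c, mem[0x1e]=0x68, mem[0x16]=0x98, mem[0x04]=0xfb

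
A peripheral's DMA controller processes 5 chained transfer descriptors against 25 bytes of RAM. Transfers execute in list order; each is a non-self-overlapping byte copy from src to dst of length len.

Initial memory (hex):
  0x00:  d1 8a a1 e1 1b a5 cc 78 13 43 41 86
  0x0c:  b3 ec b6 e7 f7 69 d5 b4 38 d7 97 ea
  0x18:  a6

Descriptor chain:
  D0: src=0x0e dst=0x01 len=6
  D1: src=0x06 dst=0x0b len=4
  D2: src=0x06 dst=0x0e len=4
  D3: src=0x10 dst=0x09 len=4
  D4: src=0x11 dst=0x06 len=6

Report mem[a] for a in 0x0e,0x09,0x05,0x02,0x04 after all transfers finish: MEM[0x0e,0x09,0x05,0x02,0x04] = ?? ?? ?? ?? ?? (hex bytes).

D0: mem[0x01..0x06] <- [b6 e7 f7 69 d5 b4]
D1: mem[0x0b..0x0e] <- [b4 78 13 43]
D2: mem[0x0e..0x11] <- [b4 78 13 43]
D3: mem[0x09..0x0c] <- [13 43 d5 b4]
D4: mem[0x06..0x0b] <- [43 d5 b4 38 d7 97]
query mem[0x0e]=0xb4, mem[0x09]=0x38, mem[0x05]=0xd5, mem[0x02]=0xe7, mem[0x04]=0x69

MEM[0x0e,0x09,0x05,0x02,0x04] = b4 38 d5 e7 69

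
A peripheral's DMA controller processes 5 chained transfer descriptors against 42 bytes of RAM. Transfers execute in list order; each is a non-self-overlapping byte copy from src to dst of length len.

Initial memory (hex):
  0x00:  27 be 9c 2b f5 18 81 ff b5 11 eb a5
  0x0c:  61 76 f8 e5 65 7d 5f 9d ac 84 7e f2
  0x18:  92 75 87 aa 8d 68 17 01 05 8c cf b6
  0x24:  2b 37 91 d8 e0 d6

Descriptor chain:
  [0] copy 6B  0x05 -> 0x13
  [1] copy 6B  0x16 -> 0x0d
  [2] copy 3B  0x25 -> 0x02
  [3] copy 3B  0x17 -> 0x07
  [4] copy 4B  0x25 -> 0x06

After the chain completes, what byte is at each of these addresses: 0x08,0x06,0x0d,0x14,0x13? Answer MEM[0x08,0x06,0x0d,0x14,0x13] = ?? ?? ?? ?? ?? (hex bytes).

D0: mem[0x13..0x18] <- [18 81 ff b5 11 eb]
D1: mem[0x0d..0x12] <- [b5 11 eb 75 87 aa]
D2: mem[0x02..0x04] <- [37 91 d8]
D3: mem[0x07..0x09] <- [11 eb 75]
D4: mem[0x06..0x09] <- [37 91 d8 e0]
query mem[0x08]=0xd8, mem[0x06]=0x37, mem[0x0d]=0xb5, mem[0x14]=0x81, mem[0x13]=0x18

MEM[0x08,0x06,0x0d,0x14,0x13] = d8 37 b5 81 18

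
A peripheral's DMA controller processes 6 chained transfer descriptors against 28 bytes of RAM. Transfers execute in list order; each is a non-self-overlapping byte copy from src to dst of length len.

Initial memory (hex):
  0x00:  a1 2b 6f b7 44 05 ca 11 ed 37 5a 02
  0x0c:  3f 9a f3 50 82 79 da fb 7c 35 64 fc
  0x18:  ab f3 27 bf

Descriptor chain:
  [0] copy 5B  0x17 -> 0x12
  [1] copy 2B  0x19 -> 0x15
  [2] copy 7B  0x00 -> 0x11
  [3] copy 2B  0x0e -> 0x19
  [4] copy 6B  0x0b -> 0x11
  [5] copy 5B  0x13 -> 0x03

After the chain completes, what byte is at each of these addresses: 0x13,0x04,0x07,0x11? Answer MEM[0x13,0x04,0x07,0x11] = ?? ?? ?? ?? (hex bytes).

MEM[0x13,0x04,0x07,0x11] = 9a f3 ca 02

#0 dst[0x12+5] := {0xfc,0xab,0xf3,0x27,0xbf}
#1 dst[0x15+2] := {0xf3,0x27}
#2 dst[0x11+7] := {0xa1,0x2b,0x6f,0xb7,0x44,0x05,0xca}
#3 dst[0x19+2] := {0xf3,0x50}
#4 dst[0x11+6] := {0x02,0x3f,0x9a,0xf3,0x50,0x82}
#5 dst[0x03+5] := {0x9a,0xf3,0x50,0x82,0xca}
query mem[0x13]=0x9a, mem[0x04]=0xf3, mem[0x07]=0xca, mem[0x11]=0x02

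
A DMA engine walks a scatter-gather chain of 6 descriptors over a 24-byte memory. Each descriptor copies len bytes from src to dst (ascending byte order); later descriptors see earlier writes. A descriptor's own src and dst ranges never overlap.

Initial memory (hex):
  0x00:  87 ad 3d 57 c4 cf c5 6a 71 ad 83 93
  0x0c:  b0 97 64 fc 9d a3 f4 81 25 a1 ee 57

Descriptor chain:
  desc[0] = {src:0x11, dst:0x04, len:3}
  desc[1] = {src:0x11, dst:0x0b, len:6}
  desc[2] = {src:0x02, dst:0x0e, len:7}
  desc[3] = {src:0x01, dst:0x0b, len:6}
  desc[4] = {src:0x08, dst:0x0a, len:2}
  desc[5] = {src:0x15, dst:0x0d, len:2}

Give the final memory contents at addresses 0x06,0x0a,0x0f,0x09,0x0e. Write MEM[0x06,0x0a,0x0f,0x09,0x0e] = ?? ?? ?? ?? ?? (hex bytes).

MEM[0x06,0x0a,0x0f,0x09,0x0e] = 81 71 f4 ad ee

D0: mem[0x04..0x06] <- [a3 f4 81]
D1: mem[0x0b..0x10] <- [a3 f4 81 25 a1 ee]
D2: mem[0x0e..0x14] <- [3d 57 a3 f4 81 6a 71]
D3: mem[0x0b..0x10] <- [ad 3d 57 a3 f4 81]
D4: mem[0x0a..0x0b] <- [71 ad]
D5: mem[0x0d..0x0e] <- [a1 ee]
query mem[0x06]=0x81, mem[0x0a]=0x71, mem[0x0f]=0xf4, mem[0x09]=0xad, mem[0x0e]=0xee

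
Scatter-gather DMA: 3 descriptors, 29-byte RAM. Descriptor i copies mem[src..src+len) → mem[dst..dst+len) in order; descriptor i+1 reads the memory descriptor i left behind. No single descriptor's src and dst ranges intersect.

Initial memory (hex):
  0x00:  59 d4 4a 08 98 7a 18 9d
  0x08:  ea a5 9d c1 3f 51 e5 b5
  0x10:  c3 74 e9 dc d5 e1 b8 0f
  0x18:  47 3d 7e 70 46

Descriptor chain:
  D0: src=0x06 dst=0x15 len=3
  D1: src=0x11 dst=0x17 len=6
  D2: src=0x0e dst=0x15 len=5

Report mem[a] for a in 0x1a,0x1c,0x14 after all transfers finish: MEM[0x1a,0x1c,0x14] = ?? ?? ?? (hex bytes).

#0 dst[0x15+3] := {0x18,0x9d,0xea}
#1 dst[0x17+6] := {0x74,0xe9,0xdc,0xd5,0x18,0x9d}
#2 dst[0x15+5] := {0xe5,0xb5,0xc3,0x74,0xe9}
query mem[0x1a]=0xd5, mem[0x1c]=0x9d, mem[0x14]=0xd5

MEM[0x1a,0x1c,0x14] = d5 9d d5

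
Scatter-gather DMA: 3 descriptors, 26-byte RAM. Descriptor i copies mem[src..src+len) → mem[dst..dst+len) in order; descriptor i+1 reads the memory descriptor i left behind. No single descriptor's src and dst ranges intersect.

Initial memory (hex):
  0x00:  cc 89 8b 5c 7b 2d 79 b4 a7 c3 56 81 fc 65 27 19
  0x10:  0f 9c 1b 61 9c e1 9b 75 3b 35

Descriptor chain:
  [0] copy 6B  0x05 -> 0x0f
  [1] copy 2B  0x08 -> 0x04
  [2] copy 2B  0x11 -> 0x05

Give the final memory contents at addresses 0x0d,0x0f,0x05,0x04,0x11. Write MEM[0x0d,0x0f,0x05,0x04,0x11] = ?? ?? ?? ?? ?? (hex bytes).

MEM[0x0d,0x0f,0x05,0x04,0x11] = 65 2d b4 a7 b4

[0] 0x05->0x0f len=6 : 2d 79 b4 a7 c3 56
[1] 0x08->0x04 len=2 : a7 c3
[2] 0x11->0x05 len=2 : b4 a7
query mem[0x0d]=0x65, mem[0x0f]=0x2d, mem[0x05]=0xb4, mem[0x04]=0xa7, mem[0x11]=0xb4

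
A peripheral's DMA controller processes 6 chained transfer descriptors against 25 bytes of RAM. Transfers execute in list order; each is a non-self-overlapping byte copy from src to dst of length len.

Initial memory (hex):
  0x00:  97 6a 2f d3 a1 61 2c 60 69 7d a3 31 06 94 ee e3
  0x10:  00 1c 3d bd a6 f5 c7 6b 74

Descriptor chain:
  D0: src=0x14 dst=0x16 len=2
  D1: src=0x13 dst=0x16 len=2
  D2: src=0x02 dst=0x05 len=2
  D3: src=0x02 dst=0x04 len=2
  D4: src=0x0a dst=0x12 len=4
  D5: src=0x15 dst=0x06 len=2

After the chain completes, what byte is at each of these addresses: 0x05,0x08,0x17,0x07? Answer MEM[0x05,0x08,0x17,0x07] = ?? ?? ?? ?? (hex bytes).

MEM[0x05,0x08,0x17,0x07] = d3 69 a6 bd

#0 dst[0x16+2] := {0xa6,0xf5}
#1 dst[0x16+2] := {0xbd,0xa6}
#2 dst[0x05+2] := {0x2f,0xd3}
#3 dst[0x04+2] := {0x2f,0xd3}
#4 dst[0x12+4] := {0xa3,0x31,0x06,0x94}
#5 dst[0x06+2] := {0x94,0xbd}
query mem[0x05]=0xd3, mem[0x08]=0x69, mem[0x17]=0xa6, mem[0x07]=0xbd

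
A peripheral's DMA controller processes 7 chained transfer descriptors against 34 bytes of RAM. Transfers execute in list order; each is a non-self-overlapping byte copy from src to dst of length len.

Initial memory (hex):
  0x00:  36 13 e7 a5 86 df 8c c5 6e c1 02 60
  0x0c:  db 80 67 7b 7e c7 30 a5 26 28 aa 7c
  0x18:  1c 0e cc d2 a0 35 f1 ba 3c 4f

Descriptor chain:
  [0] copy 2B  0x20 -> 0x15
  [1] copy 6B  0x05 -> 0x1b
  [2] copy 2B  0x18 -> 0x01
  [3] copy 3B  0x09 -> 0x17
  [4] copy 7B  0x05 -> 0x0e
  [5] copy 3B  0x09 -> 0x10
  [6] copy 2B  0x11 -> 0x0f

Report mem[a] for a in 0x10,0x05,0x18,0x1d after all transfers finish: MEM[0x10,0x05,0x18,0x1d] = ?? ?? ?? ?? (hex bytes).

#0 dst[0x15+2] := {0x3c,0x4f}
#1 dst[0x1b+6] := {0xdf,0x8c,0xc5,0x6e,0xc1,0x02}
#2 dst[0x01+2] := {0x1c,0x0e}
#3 dst[0x17+3] := {0xc1,0x02,0x60}
#4 dst[0x0e+7] := {0xdf,0x8c,0xc5,0x6e,0xc1,0x02,0x60}
#5 dst[0x10+3] := {0xc1,0x02,0x60}
#6 dst[0x0f+2] := {0x02,0x60}
query mem[0x10]=0x60, mem[0x05]=0xdf, mem[0x18]=0x02, mem[0x1d]=0xc5

MEM[0x10,0x05,0x18,0x1d] = 60 df 02 c5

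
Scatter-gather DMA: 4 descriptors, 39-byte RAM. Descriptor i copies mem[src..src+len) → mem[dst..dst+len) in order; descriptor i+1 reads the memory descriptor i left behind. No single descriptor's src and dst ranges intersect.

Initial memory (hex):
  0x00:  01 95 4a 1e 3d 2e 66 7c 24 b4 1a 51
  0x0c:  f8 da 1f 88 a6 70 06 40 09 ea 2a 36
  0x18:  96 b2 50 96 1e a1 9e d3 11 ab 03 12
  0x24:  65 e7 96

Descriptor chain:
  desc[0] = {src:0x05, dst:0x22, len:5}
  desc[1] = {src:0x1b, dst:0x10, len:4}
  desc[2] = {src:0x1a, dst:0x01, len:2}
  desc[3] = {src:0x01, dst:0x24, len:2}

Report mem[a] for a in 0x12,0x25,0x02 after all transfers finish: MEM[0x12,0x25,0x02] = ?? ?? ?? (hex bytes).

D0: mem[0x22..0x26] <- [2e 66 7c 24 b4]
D1: mem[0x10..0x13] <- [96 1e a1 9e]
D2: mem[0x01..0x02] <- [50 96]
D3: mem[0x24..0x25] <- [50 96]
query mem[0x12]=0xa1, mem[0x25]=0x96, mem[0x02]=0x96

MEM[0x12,0x25,0x02] = a1 96 96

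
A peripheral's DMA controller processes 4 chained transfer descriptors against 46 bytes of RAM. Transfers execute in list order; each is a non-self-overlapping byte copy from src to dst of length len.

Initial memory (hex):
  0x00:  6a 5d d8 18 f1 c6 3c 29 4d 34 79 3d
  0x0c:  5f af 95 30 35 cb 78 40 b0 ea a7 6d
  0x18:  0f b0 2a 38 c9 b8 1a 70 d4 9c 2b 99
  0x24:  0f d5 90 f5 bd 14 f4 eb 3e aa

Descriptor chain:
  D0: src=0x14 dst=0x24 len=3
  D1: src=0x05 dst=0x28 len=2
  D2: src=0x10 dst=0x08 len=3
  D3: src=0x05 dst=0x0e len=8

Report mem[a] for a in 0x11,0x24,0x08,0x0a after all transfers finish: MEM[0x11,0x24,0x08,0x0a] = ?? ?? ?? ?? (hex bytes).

MEM[0x11,0x24,0x08,0x0a] = 35 b0 35 78

D0: mem[0x24..0x26] <- [b0 ea a7]
D1: mem[0x28..0x29] <- [c6 3c]
D2: mem[0x08..0x0a] <- [35 cb 78]
D3: mem[0x0e..0x15] <- [c6 3c 29 35 cb 78 3d 5f]
query mem[0x11]=0x35, mem[0x24]=0xb0, mem[0x08]=0x35, mem[0x0a]=0x78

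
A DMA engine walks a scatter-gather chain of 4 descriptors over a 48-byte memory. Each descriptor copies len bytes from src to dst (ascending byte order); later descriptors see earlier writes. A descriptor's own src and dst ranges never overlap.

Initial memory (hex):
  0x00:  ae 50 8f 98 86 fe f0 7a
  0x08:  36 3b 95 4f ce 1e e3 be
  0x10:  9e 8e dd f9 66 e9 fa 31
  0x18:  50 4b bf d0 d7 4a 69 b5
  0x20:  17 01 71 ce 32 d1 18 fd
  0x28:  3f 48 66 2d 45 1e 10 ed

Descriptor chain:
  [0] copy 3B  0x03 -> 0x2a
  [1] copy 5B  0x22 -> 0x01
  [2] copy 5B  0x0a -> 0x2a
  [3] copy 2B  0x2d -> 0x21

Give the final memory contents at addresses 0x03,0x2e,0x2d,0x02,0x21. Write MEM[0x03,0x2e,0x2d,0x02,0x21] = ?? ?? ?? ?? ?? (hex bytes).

MEM[0x03,0x2e,0x2d,0x02,0x21] = 32 e3 1e ce 1e

D0: mem[0x2a..0x2c] <- [98 86 fe]
D1: mem[0x01..0x05] <- [71 ce 32 d1 18]
D2: mem[0x2a..0x2e] <- [95 4f ce 1e e3]
D3: mem[0x21..0x22] <- [1e e3]
query mem[0x03]=0x32, mem[0x2e]=0xe3, mem[0x2d]=0x1e, mem[0x02]=0xce, mem[0x21]=0x1e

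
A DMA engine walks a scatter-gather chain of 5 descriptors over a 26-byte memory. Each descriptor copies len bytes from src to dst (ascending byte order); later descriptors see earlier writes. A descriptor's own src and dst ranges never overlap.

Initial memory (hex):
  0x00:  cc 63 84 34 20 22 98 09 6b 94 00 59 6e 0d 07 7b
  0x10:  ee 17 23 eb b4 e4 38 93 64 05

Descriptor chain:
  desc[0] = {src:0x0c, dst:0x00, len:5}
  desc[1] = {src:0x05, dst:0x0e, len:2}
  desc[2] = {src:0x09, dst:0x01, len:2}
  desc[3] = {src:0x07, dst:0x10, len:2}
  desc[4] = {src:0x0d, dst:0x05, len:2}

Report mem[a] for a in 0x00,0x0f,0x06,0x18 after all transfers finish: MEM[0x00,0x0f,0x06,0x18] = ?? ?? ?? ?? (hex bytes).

#0 dst[0x00+5] := {0x6e,0x0d,0x07,0x7b,0xee}
#1 dst[0x0e+2] := {0x22,0x98}
#2 dst[0x01+2] := {0x94,0x00}
#3 dst[0x10+2] := {0x09,0x6b}
#4 dst[0x05+2] := {0x0d,0x22}
query mem[0x00]=0x6e, mem[0x0f]=0x98, mem[0x06]=0x22, mem[0x18]=0x64

MEM[0x00,0x0f,0x06,0x18] = 6e 98 22 64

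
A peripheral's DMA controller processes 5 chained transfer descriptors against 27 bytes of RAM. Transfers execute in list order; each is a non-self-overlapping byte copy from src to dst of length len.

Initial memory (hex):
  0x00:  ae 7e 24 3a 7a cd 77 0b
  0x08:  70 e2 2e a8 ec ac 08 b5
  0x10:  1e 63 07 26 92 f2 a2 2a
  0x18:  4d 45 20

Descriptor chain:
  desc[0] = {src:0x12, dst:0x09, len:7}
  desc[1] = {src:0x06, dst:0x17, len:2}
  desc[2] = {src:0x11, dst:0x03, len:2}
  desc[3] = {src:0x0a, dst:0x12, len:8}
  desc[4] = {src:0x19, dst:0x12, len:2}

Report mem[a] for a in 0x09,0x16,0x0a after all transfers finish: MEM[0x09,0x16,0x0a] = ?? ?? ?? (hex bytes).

D0: mem[0x09..0x0f] <- [07 26 92 f2 a2 2a 4d]
D1: mem[0x17..0x18] <- [77 0b]
D2: mem[0x03..0x04] <- [63 07]
D3: mem[0x12..0x19] <- [26 92 f2 a2 2a 4d 1e 63]
D4: mem[0x12..0x13] <- [63 20]
query mem[0x09]=0x07, mem[0x16]=0x2a, mem[0x0a]=0x26

MEM[0x09,0x16,0x0a] = 07 2a 26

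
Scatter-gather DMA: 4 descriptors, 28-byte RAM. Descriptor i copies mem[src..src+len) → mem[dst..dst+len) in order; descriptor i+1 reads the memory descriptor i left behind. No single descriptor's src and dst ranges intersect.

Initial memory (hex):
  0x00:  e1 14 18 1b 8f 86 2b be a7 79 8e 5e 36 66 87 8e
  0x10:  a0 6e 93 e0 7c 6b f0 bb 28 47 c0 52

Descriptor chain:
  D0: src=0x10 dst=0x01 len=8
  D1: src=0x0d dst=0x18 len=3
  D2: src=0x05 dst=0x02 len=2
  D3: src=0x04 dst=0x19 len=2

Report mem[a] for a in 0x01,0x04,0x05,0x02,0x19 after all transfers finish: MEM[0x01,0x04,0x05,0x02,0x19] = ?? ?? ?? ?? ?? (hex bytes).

MEM[0x01,0x04,0x05,0x02,0x19] = a0 e0 7c 7c e0

[0] 0x10->0x01 len=8 : a0 6e 93 e0 7c 6b f0 bb
[1] 0x0d->0x18 len=3 : 66 87 8e
[2] 0x05->0x02 len=2 : 7c 6b
[3] 0x04->0x19 len=2 : e0 7c
query mem[0x01]=0xa0, mem[0x04]=0xe0, mem[0x05]=0x7c, mem[0x02]=0x7c, mem[0x19]=0xe0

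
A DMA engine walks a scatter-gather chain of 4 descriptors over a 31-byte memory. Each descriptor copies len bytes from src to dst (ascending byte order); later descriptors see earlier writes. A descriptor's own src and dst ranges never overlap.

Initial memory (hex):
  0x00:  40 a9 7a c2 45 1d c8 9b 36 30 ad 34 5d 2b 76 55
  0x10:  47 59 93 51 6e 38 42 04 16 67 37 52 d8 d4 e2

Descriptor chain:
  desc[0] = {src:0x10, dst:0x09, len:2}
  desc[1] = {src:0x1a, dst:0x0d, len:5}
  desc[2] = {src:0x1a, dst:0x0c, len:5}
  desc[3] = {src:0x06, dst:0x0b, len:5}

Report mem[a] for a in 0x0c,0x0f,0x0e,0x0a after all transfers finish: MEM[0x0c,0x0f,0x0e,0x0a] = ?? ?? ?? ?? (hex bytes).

[0] 0x10->0x09 len=2 : 47 59
[1] 0x1a->0x0d len=5 : 37 52 d8 d4 e2
[2] 0x1a->0x0c len=5 : 37 52 d8 d4 e2
[3] 0x06->0x0b len=5 : c8 9b 36 47 59
query mem[0x0c]=0x9b, mem[0x0f]=0x59, mem[0x0e]=0x47, mem[0x0a]=0x59

MEM[0x0c,0x0f,0x0e,0x0a] = 9b 59 47 59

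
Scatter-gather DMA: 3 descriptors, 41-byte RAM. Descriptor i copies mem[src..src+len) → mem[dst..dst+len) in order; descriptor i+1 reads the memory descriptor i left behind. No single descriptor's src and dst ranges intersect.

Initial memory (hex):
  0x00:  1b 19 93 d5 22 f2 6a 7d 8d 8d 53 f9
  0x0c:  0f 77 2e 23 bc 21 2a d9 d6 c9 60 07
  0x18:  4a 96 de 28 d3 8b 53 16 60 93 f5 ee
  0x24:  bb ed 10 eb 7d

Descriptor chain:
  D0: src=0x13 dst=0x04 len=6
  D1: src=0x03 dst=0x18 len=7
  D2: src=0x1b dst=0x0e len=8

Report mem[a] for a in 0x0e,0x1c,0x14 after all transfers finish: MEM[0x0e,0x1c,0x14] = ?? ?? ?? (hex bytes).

MEM[0x0e,0x1c,0x14] = c9 60 93

D0: mem[0x04..0x09] <- [d9 d6 c9 60 07 4a]
D1: mem[0x18..0x1e] <- [d5 d9 d6 c9 60 07 4a]
D2: mem[0x0e..0x15] <- [c9 60 07 4a 16 60 93 f5]
query mem[0x0e]=0xc9, mem[0x1c]=0x60, mem[0x14]=0x93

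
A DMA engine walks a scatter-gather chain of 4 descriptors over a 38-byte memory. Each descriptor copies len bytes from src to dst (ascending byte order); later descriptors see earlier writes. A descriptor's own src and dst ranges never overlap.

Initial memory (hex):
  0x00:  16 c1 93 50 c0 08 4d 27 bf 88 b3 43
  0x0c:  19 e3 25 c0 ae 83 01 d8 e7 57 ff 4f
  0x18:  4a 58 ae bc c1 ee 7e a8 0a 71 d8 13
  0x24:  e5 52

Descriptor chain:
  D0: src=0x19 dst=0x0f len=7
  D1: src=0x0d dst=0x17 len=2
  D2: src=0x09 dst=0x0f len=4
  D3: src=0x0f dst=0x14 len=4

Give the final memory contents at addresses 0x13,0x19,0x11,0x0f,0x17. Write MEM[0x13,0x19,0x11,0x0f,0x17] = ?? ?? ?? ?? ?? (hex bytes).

#0 dst[0x0f+7] := {0x58,0xae,0xbc,0xc1,0xee,0x7e,0xa8}
#1 dst[0x17+2] := {0xe3,0x25}
#2 dst[0x0f+4] := {0x88,0xb3,0x43,0x19}
#3 dst[0x14+4] := {0x88,0xb3,0x43,0x19}
query mem[0x13]=0xee, mem[0x19]=0x58, mem[0x11]=0x43, mem[0x0f]=0x88, mem[0x17]=0x19

MEM[0x13,0x19,0x11,0x0f,0x17] = ee 58 43 88 19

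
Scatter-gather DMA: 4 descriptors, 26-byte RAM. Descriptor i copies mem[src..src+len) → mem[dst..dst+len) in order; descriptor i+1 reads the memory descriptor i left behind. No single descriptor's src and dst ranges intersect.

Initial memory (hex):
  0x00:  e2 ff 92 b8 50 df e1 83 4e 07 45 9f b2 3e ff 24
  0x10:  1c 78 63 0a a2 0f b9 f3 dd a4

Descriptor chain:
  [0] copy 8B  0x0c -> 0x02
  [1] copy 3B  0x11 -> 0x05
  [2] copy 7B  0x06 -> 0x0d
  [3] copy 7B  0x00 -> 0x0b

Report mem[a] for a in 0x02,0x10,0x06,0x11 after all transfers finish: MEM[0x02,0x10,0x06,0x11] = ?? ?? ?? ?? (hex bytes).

[0] 0x0c->0x02 len=8 : b2 3e ff 24 1c 78 63 0a
[1] 0x11->0x05 len=3 : 78 63 0a
[2] 0x06->0x0d len=7 : 63 0a 63 0a 45 9f b2
[3] 0x00->0x0b len=7 : e2 ff b2 3e ff 78 63
query mem[0x02]=0xb2, mem[0x10]=0x78, mem[0x06]=0x63, mem[0x11]=0x63

MEM[0x02,0x10,0x06,0x11] = b2 78 63 63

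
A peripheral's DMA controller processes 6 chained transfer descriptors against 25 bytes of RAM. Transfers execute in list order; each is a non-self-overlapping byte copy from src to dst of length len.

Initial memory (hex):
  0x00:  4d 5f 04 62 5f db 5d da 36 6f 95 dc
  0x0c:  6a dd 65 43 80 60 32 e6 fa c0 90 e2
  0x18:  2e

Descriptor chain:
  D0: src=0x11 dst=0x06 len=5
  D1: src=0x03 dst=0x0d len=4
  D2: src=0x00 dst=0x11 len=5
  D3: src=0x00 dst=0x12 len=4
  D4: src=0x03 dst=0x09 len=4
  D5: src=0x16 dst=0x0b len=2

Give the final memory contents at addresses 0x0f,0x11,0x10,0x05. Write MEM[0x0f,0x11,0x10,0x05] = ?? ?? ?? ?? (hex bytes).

MEM[0x0f,0x11,0x10,0x05] = db 4d 60 db

[0] 0x11->0x06 len=5 : 60 32 e6 fa c0
[1] 0x03->0x0d len=4 : 62 5f db 60
[2] 0x00->0x11 len=5 : 4d 5f 04 62 5f
[3] 0x00->0x12 len=4 : 4d 5f 04 62
[4] 0x03->0x09 len=4 : 62 5f db 60
[5] 0x16->0x0b len=2 : 90 e2
query mem[0x0f]=0xdb, mem[0x11]=0x4d, mem[0x10]=0x60, mem[0x05]=0xdb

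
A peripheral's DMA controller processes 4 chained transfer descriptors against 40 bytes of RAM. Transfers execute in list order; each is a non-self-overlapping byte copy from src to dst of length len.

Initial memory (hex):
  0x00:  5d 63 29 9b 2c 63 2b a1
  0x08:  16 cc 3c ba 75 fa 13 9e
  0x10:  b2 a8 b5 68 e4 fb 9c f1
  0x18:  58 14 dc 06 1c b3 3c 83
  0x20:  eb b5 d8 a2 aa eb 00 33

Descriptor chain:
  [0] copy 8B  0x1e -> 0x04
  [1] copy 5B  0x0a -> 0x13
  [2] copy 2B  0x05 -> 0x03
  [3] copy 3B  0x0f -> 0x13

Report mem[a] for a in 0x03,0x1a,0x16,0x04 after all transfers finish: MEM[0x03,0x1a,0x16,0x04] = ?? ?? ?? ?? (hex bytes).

MEM[0x03,0x1a,0x16,0x04] = 83 dc fa eb

D0: mem[0x04..0x0b] <- [3c 83 eb b5 d8 a2 aa eb]
D1: mem[0x13..0x17] <- [aa eb 75 fa 13]
D2: mem[0x03..0x04] <- [83 eb]
D3: mem[0x13..0x15] <- [9e b2 a8]
query mem[0x03]=0x83, mem[0x1a]=0xdc, mem[0x16]=0xfa, mem[0x04]=0xeb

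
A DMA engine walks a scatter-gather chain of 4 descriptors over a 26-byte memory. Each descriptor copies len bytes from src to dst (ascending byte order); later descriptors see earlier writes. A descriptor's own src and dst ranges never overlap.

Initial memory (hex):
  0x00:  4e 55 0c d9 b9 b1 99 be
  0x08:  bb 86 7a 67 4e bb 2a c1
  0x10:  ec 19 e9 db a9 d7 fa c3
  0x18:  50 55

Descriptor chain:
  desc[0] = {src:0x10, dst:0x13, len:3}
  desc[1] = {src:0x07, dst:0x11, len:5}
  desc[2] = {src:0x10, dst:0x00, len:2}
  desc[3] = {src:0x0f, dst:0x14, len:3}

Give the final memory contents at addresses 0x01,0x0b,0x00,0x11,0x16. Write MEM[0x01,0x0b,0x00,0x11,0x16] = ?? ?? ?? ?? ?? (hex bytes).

D0: mem[0x13..0x15] <- [ec 19 e9]
D1: mem[0x11..0x15] <- [be bb 86 7a 67]
D2: mem[0x00..0x01] <- [ec be]
D3: mem[0x14..0x16] <- [c1 ec be]
query mem[0x01]=0xbe, mem[0x0b]=0x67, mem[0x00]=0xec, mem[0x11]=0xbe, mem[0x16]=0xbe

MEM[0x01,0x0b,0x00,0x11,0x16] = be 67 ec be be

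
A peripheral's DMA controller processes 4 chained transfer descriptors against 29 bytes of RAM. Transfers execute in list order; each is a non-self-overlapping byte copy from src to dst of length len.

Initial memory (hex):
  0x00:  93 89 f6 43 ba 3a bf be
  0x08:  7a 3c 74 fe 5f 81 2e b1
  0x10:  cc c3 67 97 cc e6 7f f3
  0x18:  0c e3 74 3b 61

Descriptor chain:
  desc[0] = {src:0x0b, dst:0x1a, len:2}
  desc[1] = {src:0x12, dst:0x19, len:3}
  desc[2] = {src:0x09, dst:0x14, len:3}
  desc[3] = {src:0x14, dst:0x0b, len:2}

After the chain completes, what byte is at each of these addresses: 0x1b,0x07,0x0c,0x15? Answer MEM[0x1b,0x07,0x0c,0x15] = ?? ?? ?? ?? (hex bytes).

MEM[0x1b,0x07,0x0c,0x15] = cc be 74 74

  after D0: wrote 2B at 0x1a = fe5f
  after D1: wrote 3B at 0x19 = 6797cc
  after D2: wrote 3B at 0x14 = 3c74fe
  after D3: wrote 2B at 0x0b = 3c74
query mem[0x1b]=0xcc, mem[0x07]=0xbe, mem[0x0c]=0x74, mem[0x15]=0x74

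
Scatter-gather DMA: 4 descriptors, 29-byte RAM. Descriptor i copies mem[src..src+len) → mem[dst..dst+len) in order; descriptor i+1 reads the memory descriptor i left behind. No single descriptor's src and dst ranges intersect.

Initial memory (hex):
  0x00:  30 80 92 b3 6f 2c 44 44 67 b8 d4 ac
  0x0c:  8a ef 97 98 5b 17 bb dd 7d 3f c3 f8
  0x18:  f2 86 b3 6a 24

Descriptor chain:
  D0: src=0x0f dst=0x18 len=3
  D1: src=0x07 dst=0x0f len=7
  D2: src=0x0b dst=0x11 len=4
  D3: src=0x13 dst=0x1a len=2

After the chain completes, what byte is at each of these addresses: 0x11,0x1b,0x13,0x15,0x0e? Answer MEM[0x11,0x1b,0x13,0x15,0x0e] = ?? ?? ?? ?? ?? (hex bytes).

D0: mem[0x18..0x1a] <- [98 5b 17]
D1: mem[0x0f..0x15] <- [44 67 b8 d4 ac 8a ef]
D2: mem[0x11..0x14] <- [ac 8a ef 97]
D3: mem[0x1a..0x1b] <- [ef 97]
query mem[0x11]=0xac, mem[0x1b]=0x97, mem[0x13]=0xef, mem[0x15]=0xef, mem[0x0e]=0x97

MEM[0x11,0x1b,0x13,0x15,0x0e] = ac 97 ef ef 97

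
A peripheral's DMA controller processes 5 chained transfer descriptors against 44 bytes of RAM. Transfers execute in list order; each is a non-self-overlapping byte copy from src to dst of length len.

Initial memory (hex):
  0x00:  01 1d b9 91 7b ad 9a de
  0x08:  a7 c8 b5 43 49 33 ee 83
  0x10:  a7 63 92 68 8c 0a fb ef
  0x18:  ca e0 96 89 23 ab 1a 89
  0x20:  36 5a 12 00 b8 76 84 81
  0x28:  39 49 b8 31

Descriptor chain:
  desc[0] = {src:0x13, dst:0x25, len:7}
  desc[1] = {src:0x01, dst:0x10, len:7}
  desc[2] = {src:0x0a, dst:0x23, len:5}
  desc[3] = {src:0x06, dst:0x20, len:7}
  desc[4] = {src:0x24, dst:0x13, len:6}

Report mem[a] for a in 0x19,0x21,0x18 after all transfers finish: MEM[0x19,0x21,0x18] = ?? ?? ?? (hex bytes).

  after D0: wrote 7B at 0x25 = 688c0afbefcae0
  after D1: wrote 7B at 0x10 = 1db9917bad9ade
  after D2: wrote 5B at 0x23 = b5434933ee
  after D3: wrote 7B at 0x20 = 9adea7c8b54349
  after D4: wrote 6B at 0x13 = b54349eefbef
query mem[0x19]=0xe0, mem[0x21]=0xde, mem[0x18]=0xef

MEM[0x19,0x21,0x18] = e0 de ef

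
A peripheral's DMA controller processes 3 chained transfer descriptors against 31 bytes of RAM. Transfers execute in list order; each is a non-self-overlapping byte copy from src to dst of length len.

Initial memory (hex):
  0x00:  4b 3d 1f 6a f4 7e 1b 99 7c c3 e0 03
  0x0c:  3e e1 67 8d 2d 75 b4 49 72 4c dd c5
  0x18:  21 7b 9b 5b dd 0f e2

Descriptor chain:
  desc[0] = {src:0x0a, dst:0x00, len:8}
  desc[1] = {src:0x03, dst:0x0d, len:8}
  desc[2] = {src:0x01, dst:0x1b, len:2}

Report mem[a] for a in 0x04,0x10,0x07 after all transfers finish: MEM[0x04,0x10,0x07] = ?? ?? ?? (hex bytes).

MEM[0x04,0x10,0x07] = 67 2d 75

#0 dst[0x00+8] := {0xe0,0x03,0x3e,0xe1,0x67,0x8d,0x2d,0x75}
#1 dst[0x0d+8] := {0xe1,0x67,0x8d,0x2d,0x75,0x7c,0xc3,0xe0}
#2 dst[0x1b+2] := {0x03,0x3e}
query mem[0x04]=0x67, mem[0x10]=0x2d, mem[0x07]=0x75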